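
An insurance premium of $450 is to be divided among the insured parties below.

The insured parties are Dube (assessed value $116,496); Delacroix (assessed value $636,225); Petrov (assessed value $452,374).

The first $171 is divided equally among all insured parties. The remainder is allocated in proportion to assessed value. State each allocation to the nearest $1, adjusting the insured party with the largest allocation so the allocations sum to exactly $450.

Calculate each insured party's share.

Dube: $84 | Delacroix: $204 | Petrov: $162

$171 shared equally gives $57 per insured party.
Remainder $279 by assessed value (total 1,205,095): Dube 26.97 → $27; Delacroix 147.30 → $147; Petrov 104.73 → $105.
Totals: Dube $57 + $27 = $84; Delacroix $57 + $147 = $204; Petrov $57 + $105 = $162.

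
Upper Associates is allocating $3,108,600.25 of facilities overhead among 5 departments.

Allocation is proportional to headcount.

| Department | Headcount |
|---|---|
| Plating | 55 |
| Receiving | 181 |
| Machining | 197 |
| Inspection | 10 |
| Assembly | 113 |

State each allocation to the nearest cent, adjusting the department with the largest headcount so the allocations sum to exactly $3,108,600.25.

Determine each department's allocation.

Plating: $307,505.42 · Receiving: $1,011,972.38 · Machining: $1,101,428.51 · Inspection: $55,910.08 · Assembly: $631,783.86

Total headcount = 55 + 181 + 197 + 10 + 113 = 556.
Pro-rata amounts: Plating 307,505.4204; Receiving 1,011,972.3835; Machining 1,101,428.5058; Inspection 55,910.0764; Assembly 631,783.8638.
Rounded to nearest cent: Plating $307,505.42; Receiving $1,011,972.38; Machining $1,101,428.51; Inspection $55,910.08; Assembly $631,783.86. Sum = $3,108,600.25.
Rounded total matches; no reconciliation needed.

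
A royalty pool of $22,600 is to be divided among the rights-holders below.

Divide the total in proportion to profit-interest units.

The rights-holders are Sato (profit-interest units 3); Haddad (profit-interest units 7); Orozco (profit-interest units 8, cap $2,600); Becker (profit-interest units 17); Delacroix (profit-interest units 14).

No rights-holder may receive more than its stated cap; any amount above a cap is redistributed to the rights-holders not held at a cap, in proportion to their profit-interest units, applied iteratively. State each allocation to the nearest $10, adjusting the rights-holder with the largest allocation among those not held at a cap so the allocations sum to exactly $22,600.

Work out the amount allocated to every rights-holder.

Sum of profit-interest units: 49.
Pro-rata shares before constraints: Sato 1,383.67; Haddad 3,228.57; Orozco 3,689.80; Becker 7,840.82; Delacroix 6,457.14.
Capped: Orozco ($2,600); remaining pool $20,000 reallocated over remaining profit-interest units 41.
Shares after redistribution: Sato 1,463.41 → $1,460; Haddad 3,414.63 → $3,410; Becker 8,292.68 → $8,290; Delacroix 6,829.27 → $6,830.
Rounding difference +$10 applied to Becker → $8,300.

Sato: $1,460 | Haddad: $3,410 | Orozco: $2,600 | Becker: $8,300 | Delacroix: $6,830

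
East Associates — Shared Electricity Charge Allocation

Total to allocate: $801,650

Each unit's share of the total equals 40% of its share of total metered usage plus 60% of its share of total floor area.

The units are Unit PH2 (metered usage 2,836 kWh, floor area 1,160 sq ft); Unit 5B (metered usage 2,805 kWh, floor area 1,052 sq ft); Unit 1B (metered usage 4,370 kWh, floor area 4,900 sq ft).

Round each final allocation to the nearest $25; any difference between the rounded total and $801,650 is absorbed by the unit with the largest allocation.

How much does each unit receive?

Unit PH2: $169,300; Unit 5B: $161,000; Unit 1B: $471,350

Totals — metered usage 10,011, floor area 7,112.
Composite weights (40% metered usage + 60% floor area): Unit PH2 0.2112; Unit 5B 0.2008; Unit 1B 0.5880.
Unrounded shares: Unit PH2 169,290.94; Unit 5B 160,993.86; Unit 1B 471,365.20.
At nearest $25: Unit PH2 $169,300; Unit 5B $161,000; Unit 1B $471,375. Sum = $801,675.
Difference $801,650 − $801,675 = −$25 applied to largest allocation (Unit 1B): Unit 1B becomes $471,350.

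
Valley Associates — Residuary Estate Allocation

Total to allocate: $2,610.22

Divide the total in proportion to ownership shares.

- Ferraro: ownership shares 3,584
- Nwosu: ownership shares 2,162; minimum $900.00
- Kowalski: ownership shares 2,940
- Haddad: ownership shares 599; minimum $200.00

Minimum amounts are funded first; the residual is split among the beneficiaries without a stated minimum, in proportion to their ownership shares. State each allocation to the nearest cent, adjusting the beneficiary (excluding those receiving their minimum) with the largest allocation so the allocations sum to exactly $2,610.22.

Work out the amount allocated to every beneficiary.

Fund the minimums — Nwosu $900.00; Haddad $200.00. Remaining pool $1,510.22.
Remaining pool split over remaining ownership shares 6,524: Ferraro 829.6488 → $829.65; Kowalski 680.5712 → $680.57.

Ferraro: $829.65 · Nwosu: $900.00 · Kowalski: $680.57 · Haddad: $200.00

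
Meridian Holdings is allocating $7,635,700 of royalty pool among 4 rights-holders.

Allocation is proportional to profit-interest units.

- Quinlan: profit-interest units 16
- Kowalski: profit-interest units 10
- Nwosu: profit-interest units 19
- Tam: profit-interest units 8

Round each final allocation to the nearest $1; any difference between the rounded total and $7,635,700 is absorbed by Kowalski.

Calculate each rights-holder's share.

Total profit-interest units = 53.
Raw shares: Quinlan 16/53 × $7,635,700 = 2,305,116.98; Kowalski 10/53 × $7,635,700 = 1,440,698.11; Nwosu 19/53 × $7,635,700 = 2,737,326.42; Tam 8/53 × $7,635,700 = 1,152,558.49.
At nearest $1: Quinlan $2,305,117; Kowalski $1,440,698; Nwosu $2,737,326; Tam $1,152,558. Sum = $7,635,699.
Difference $7,635,700 − $7,635,699 = +$1 applied to Kowalski: Kowalski becomes $1,440,699.

Quinlan: $2,305,117; Kowalski: $1,440,699; Nwosu: $2,737,326; Tam: $1,152,558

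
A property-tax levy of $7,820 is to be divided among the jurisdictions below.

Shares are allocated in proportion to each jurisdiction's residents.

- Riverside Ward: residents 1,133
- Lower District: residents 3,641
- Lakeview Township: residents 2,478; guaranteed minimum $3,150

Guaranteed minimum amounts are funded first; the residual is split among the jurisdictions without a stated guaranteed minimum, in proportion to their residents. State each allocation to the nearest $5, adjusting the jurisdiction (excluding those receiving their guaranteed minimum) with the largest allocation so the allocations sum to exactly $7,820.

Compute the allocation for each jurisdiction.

Riverside Ward: $1,110; Lower District: $3,560; Lakeview Township: $3,150

Guaranteed amounts: Lakeview Township $3,150. Balance $4,670.
Balance split over remaining residents 4,774: Riverside Ward 1,108.32 → $1,110; Lower District 3,561.68 → $3,560.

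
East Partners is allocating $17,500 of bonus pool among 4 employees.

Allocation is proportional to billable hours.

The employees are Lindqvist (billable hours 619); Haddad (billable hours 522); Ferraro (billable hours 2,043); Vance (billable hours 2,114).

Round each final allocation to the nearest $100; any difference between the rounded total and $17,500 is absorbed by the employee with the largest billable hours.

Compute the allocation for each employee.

Lindqvist: $2,000; Haddad: $1,700; Ferraro: $6,700; Vance: $7,100

Billable hours total: 5,298.
Unrounded shares: Lindqvist 619/5,298 × $17,500 = 2,044.64; Haddad 522/5,298 × $17,500 = 1,724.24; Ferraro 2,043/5,298 × $17,500 = 6,748.30; Vance 2,114/5,298 × $17,500 = 6,982.82.
At nearest $100: Lindqvist $2,000; Haddad $1,700; Ferraro $6,700; Vance $7,000. Sum = $17,400.
Difference $17,500 − $17,400 = +$100 applied to largest billable hours (Vance): Vance becomes $7,100.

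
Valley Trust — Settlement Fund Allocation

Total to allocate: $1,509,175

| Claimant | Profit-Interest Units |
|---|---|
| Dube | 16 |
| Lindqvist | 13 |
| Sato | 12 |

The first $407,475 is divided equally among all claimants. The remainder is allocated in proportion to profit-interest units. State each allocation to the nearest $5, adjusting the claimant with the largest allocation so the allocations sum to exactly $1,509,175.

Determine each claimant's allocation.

Dube: $565,755 · Lindqvist: $485,145 · Sato: $458,275

First tranche $407,475 split equally: $135,825 each.
Remainder $1,101,700 by profit-interest units (total 41): Dube 429,931.71 → $429,930; Lindqvist 349,319.51 → $349,320; Sato 322,448.78 → $322,450.
Totals: Dube $135,825 + $429,930 = $565,755; Lindqvist $135,825 + $349,320 = $485,145; Sato $135,825 + $322,450 = $458,275.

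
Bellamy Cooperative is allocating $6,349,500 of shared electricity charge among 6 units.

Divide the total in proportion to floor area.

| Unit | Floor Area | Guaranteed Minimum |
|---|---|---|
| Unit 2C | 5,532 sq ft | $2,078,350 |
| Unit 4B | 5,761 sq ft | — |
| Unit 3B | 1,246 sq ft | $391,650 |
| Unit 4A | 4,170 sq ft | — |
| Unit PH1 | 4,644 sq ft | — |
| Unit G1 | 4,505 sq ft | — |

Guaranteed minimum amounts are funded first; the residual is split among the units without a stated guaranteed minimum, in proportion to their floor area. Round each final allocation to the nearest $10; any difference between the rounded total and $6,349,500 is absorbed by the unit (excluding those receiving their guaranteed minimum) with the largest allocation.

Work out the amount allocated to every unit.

Minimums first: Unit 2C $2,078,350; Unit 3B $391,650. Residual $3,879,500.
Residual split over remaining floor area 19,080: Unit 4B 1,171,373.14 → $1,171,370; Unit 4A 847,878.14 → $847,880; Unit PH1 944,255.66 → $944,260; Unit G1 915,993.06 → $915,990.

Unit 2C: $2,078,350 | Unit 4B: $1,171,370 | Unit 3B: $391,650 | Unit 4A: $847,880 | Unit PH1: $944,260 | Unit G1: $915,990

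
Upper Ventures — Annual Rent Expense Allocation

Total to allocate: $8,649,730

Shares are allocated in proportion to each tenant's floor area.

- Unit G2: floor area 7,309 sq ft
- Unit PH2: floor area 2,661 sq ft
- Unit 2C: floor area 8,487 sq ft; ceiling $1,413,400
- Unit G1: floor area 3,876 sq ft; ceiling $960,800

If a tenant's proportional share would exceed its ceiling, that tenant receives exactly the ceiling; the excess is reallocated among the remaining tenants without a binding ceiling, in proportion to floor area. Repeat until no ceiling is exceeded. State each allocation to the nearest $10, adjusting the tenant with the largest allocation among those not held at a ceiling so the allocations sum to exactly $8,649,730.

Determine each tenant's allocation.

Total floor area = 22,333.
Pro-rata shares before constraints: Unit G2 2,830,827.77; Unit PH2 1,030,624.26; Unit 2C 3,287,075.56; Unit G1 1,501,202.41.
Held at cap: Unit 2C ($1,413,400), Unit G1 ($960,800); remaining pool $6,275,530 reallocated over remaining floor area 9,970.
Shares after redistribution: Unit G2 4,600,586.64 → $4,600,590; Unit PH2 1,674,943.36 → $1,674,940.

Unit G2: $4,600,590; Unit PH2: $1,674,940; Unit 2C: $1,413,400; Unit G1: $960,800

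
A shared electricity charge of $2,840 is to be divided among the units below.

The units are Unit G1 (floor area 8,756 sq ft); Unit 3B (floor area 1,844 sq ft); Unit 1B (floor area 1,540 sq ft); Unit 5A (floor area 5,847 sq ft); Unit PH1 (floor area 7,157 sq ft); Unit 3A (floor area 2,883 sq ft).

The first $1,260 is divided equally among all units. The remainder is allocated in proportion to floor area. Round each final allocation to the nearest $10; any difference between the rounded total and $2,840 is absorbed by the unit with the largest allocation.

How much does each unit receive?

Unit G1: $710 | Unit 3B: $310 | Unit 1B: $300 | Unit 5A: $540 | Unit PH1: $610 | Unit 3A: $370

Equal tier: $1,260 ÷ 6 = $210 apiece.
Remainder $1,580 by floor area (total 28,027): Unit G1 493.61 → $490; Unit 3B 103.95 → $100; Unit 1B 86.82 → $90; Unit 5A 329.62 → $330; Unit PH1 403.47 → $400; Unit 3A 162.53 → $160.
Rounding difference +$10 on remainder applied to Unit G1.
Totals: Unit G1 $210 + $500 = $710; Unit 3B $210 + $100 = $310; Unit 1B $210 + $90 = $300; Unit 5A $210 + $330 = $540; Unit PH1 $210 + $400 = $610; Unit 3A $210 + $160 = $370.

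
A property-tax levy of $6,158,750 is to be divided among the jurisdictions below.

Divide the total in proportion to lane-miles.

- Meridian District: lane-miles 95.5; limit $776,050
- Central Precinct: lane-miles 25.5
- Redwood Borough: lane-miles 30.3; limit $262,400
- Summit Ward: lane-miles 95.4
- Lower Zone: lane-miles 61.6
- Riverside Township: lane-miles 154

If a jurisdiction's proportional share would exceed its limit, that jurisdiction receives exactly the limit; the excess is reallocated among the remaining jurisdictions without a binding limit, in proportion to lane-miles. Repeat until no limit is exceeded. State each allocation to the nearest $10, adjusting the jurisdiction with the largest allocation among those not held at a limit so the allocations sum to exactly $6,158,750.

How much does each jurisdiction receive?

Meridian District: $776,050 | Central Precinct: $388,020 | Redwood Borough: $262,400 | Summit Ward: $1,451,640 | Lower Zone: $937,330 | Riverside Township: $2,343,310

Total lane-miles = 462.3.
Proportional shares (ignoring caps): Meridian District 1,272,248.81; Central Precinct 339,710.42; Redwood Borough 403,655.91; Summit Ward 1,270,916.61; Lower Zone 820,633.79; Riverside Township 2,051,584.47.
Cap binds for Meridian District ($776,050), Redwood Borough ($262,400); residual $5,120,300 reallocated over remaining lane-miles 336.5.
Redistributed shares: Central Precinct 388,016.79 → $388,020; Summit Ward 1,451,639.29 → $1,451,640; Lower Zone 937,326.84 → $937,330; Riverside Township 2,343,317.09 → $2,343,320.
Rounding difference −$10 applied to Riverside Township → $2,343,310.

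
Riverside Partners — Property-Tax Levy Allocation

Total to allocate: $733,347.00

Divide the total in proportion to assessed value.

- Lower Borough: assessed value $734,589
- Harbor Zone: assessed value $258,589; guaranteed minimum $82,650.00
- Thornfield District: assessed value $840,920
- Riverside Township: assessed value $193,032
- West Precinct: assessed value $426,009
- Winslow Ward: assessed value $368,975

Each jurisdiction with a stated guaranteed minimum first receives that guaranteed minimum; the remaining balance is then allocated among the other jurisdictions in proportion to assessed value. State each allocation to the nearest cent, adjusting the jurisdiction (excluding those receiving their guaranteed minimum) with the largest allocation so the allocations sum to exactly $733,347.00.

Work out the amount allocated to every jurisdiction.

Lower Borough: $186,459.99 | Harbor Zone: $82,650.00 | Thornfield District: $213,449.89 | Riverside Township: $48,997.12 | West Precinct: $108,133.44 | Winslow Ward: $93,656.56

Fund the minimums — Harbor Zone $82,650.00. Balance $650,697.00.
Balance split over remaining assessed value 2,563,525: Lower Borough 186,459.9949 → $186,459.99; Thornfield District 213,449.8869 → $213,449.89; Riverside Township 48,997.1205 → $48,997.12; West Precinct 108,133.4406 → $108,133.44; Winslow Ward 93,656.5571 → $93,656.56.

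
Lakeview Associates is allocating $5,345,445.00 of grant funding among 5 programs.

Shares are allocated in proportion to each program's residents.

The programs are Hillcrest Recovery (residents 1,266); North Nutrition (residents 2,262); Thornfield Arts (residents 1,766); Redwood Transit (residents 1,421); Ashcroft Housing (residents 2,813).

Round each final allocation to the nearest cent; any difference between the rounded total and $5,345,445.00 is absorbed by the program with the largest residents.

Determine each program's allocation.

Hillcrest Recovery: $710,257.49 · North Nutrition: $1,269,038.27 · Thornfield Arts: $990,769.93 · Redwood Transit: $797,216.35 · Ashcroft Housing: $1,578,162.96

Combined residents = 1,266 + 2,262 + 1,766 + 1,421 + 2,813 = 9,528.
Pro-rata amounts: Hillcrest Recovery 710,257.4906; North Nutrition 1,269,038.2651; Thornfield Arts 990,769.9276; Redwood Transit 797,216.3460; Ashcroft Housing 1,578,162.9707.
Rounded to nearest cent: Hillcrest Recovery $710,257.49; North Nutrition $1,269,038.27; Thornfield Arts $990,769.93; Redwood Transit $797,216.35; Ashcroft Housing $1,578,162.97. Sum = $5,345,445.01.
Difference $5,345,445.00 − $5,345,445.01 = −$0.01 applied to largest residents (Ashcroft Housing): Ashcroft Housing becomes $1,578,162.96.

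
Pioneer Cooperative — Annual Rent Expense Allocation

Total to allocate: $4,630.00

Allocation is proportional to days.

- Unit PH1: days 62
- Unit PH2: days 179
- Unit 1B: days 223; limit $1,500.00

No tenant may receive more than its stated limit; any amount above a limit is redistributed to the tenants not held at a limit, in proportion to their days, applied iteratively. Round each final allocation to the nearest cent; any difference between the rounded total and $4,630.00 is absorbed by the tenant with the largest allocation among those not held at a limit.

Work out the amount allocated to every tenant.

Combined days = 464.
Proportional shares (ignoring caps): Unit PH1 618.6638; Unit PH2 1,786.1422; Unit 1B 2,225.1940.
Cap binds for Unit 1B ($1,500.00); residual $3,130.00 reallocated over remaining days 241.
Remaining shares: Unit PH1 805.2282 → $805.23; Unit PH2 2,324.7718 → $2,324.77.

Unit PH1: $805.23; Unit PH2: $2,324.77; Unit 1B: $1,500.00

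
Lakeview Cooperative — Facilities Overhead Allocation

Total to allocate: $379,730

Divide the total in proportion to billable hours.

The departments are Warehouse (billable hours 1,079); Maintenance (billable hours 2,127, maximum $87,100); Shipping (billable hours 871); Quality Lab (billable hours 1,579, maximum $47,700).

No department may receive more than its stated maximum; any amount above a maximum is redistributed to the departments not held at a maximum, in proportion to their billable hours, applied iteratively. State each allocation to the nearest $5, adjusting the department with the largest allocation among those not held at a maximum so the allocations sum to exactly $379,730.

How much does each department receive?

Billable hours total: 5,656.
Unconstrained shares: Warehouse 72,441.42; Maintenance 142,801.58; Shipping 58,476.81; Quality Lab 106,010.20.
Held at cap: Maintenance ($87,100), Quality Lab ($47,700); remaining pool $244,930 reallocated over remaining billable hours 1,950.
Redistributed shares: Warehouse 135,527.93 → $135,530; Shipping 109,402.07 → $109,400.

Warehouse: $135,530 · Maintenance: $87,100 · Shipping: $109,400 · Quality Lab: $47,700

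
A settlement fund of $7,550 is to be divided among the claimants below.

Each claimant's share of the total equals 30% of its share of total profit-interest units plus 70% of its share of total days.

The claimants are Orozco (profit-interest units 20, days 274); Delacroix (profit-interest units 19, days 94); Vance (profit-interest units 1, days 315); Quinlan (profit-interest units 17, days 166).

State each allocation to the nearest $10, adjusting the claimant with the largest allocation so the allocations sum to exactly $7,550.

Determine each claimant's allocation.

Totals — profit-interest units 57, days 849.
Combined weights (30% profit-interest units + 70% days): Orozco 0.3312; Delacroix 0.1775; Vance 0.2650; Quinlan 0.2263.
Pro-rata amounts: Orozco 2,500.38; Delacroix 1,340.15; Vance 2,000.60; Quinlan 1,708.87.
After rounding ($10): Orozco $2,500; Delacroix $1,340; Vance $2,000; Quinlan $1,710. Sum = $7,550.
Sum already equals the total — no adjustment.

Orozco: $2,500 | Delacroix: $1,340 | Vance: $2,000 | Quinlan: $1,710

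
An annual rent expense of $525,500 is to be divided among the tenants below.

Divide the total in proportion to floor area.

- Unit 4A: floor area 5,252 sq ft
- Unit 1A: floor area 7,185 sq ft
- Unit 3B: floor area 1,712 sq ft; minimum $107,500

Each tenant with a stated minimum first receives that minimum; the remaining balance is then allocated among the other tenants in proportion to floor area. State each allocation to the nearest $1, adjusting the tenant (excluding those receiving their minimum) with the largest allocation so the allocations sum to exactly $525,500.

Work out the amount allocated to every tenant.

Unit 4A: $176,517 | Unit 1A: $241,483 | Unit 3B: $107,500

Fund the minimums — Unit 3B $107,500. Remaining pool $418,000.
Remaining pool split over remaining floor area 12,437: Unit 4A 176,516.52 → $176,517; Unit 1A 241,483.48 → $241,483.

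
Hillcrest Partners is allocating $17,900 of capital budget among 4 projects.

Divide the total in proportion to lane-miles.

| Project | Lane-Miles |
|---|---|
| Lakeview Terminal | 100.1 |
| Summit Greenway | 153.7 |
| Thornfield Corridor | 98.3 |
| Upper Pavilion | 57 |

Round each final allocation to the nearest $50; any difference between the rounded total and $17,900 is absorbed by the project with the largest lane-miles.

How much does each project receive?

Lakeview Terminal: $4,400 | Summit Greenway: $6,700 | Thornfield Corridor: $4,300 | Upper Pavilion: $2,500

Combined lane-miles = 409.1.
Raw shares: Lakeview Terminal 100.1/409.1 × $17,900 = 4,379.83; Summit Greenway 153.7/409.1 × $17,900 = 6,725.08; Thornfield Corridor 98.3/409.1 × $17,900 = 4,301.08; Upper Pavilion 57/409.1 × $17,900 = 2,494.01.
After rounding ($50): Lakeview Terminal $4,400; Summit Greenway $6,750; Thornfield Corridor $4,300; Upper Pavilion $2,500. Sum = $17,950.
Difference $17,900 − $17,950 = −$50 applied to largest lane-miles (Summit Greenway): Summit Greenway becomes $6,700.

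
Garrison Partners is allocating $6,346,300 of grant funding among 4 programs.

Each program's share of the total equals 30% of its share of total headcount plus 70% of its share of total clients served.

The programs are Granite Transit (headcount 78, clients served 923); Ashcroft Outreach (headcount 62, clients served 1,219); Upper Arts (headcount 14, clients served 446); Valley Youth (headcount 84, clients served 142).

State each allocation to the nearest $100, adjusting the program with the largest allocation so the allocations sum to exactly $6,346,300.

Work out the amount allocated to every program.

Granite Transit: $2,125,900; Ashcroft Outreach: $2,479,700; Upper Arts: $837,700; Valley Youth: $903,000

Totals — headcount 238, clients served 2,730.
Blended shares (30% headcount + 70% clients served): Granite Transit 0.3350; Ashcroft Outreach 0.3907; Upper Arts 0.1320; Valley Youth 0.1423.
Raw shares: Granite Transit 2,125,921.62; Ashcroft Outreach 2,479,596.91; Upper Arts 837,749.89; Valley Youth 903,031.59.
After rounding ($100): Granite Transit $2,125,900; Ashcroft Outreach $2,479,600; Upper Arts $837,700; Valley Youth $903,000. Sum = $6,346,200.
Difference $6,346,300 − $6,346,200 = +$100 applied to largest allocation (Ashcroft Outreach): Ashcroft Outreach becomes $2,479,700.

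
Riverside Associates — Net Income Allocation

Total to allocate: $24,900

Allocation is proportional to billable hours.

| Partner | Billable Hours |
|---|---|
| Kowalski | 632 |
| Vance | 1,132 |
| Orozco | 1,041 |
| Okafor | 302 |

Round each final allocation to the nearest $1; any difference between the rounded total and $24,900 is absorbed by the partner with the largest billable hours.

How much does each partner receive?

Sum of billable hours: 632 + 1,132 + 1,041 + 302 = 3,107.
Proportional shares: Kowalski 5,064.95; Vance 9,072.03; Orozco 8,342.74; Okafor 2,420.28.
Rounded to nearest $1: Kowalski $5,065; Vance $9,072; Orozco $8,343; Okafor $2,420. Sum = $24,900.
Sum already equals the total — no adjustment.

Kowalski: $5,065; Vance: $9,072; Orozco: $8,343; Okafor: $2,420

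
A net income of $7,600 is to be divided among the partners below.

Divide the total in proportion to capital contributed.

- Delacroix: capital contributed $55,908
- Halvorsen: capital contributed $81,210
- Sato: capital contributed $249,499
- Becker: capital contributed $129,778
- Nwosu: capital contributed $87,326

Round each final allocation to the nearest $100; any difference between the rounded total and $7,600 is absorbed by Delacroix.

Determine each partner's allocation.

Delacroix: $800 · Halvorsen: $1,000 · Sato: $3,100 · Becker: $1,600 · Nwosu: $1,100

Capital contributed total: 603,721.
Unrounded shares: Delacroix 55,908/603,721 × $7,600 = 703.80; Halvorsen 81,210/603,721 × $7,600 = 1,022.32; Sato 249,499/603,721 × $7,600 = 3,140.84; Becker 129,778/603,721 × $7,600 = 1,633.72; Nwosu 87,326/603,721 × $7,600 = 1,099.31.
After rounding ($100): Delacroix $700; Halvorsen $1,000; Sato $3,100; Becker $1,600; Nwosu $1,100. Sum = $7,500.
Difference $7,600 − $7,500 = +$100 applied to Delacroix: Delacroix becomes $800.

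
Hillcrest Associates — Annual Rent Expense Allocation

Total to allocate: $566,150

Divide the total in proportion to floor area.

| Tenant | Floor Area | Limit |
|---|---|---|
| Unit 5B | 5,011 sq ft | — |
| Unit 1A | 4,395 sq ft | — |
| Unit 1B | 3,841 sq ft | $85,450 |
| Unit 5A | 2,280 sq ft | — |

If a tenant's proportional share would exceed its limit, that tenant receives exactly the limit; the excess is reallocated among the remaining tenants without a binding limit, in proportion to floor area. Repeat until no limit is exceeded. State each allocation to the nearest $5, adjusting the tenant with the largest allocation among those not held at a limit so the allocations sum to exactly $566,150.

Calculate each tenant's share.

Unit 5B: $206,130 | Unit 1A: $180,785 | Unit 1B: $85,450 | Unit 5A: $93,785

Sum of floor area: 15,527.
Pro-rata shares before constraints: Unit 5B 182,712.54; Unit 1A 160,251.77; Unit 1B 140,051.66; Unit 5A 83,134.02.
Capped: Unit 1B ($85,450); balance $480,700 reallocated over remaining floor area 11,686.
Redistributed shares: Unit 5B 206,125.94 → $206,125; Unit 1A 180,786.97 → $180,785; Unit 5A 93,787.10 → $93,785.
Rounding difference +$5 applied to Unit 5B → $206,130.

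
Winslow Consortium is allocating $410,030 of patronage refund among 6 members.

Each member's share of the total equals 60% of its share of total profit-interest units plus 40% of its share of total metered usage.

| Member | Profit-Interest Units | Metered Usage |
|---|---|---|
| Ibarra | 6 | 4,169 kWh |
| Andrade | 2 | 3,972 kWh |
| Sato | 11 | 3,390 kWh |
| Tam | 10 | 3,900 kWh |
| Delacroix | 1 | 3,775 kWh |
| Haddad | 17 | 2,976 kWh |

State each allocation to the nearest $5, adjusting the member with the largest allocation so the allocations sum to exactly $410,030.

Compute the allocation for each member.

Ibarra: $62,230; Andrade: $39,840; Sato: $82,645; Tam: $81,180; Delacroix: $33,145; Haddad: $110,990

Totals — profit-interest units 47, metered usage 22,182.
Blended shares (60% profit-interest units + 40% metered usage): Ibarra 0.1518; Andrade 0.0972; Sato 0.2016; Tam 0.1980; Delacroix 0.0808; Haddad 0.2707.
Unrounded shares: Ibarra 62,231.82; Andrade 39,837.51; Sato 82,644.08; Tam 81,180.56; Delacroix 33,146.48; Haddad 110,989.55.
Rounded to nearest $5: Ibarra $62,230; Andrade $39,840; Sato $82,645; Tam $81,180; Delacroix $33,145; Haddad $110,990. Sum = $410,030.
No rounding difference to absorb.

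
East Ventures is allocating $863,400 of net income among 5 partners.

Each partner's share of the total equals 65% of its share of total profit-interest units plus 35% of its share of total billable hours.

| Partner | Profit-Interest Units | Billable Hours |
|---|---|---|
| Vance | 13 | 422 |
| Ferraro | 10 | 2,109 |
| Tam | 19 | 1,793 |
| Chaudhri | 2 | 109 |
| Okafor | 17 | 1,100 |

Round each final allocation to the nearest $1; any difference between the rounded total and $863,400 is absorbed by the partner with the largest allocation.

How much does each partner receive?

Profit-interest units total 61; billable hours total 5,533.
Composite weights (65% profit-interest units + 35% billable hours): Vance 0.1652; Ferraro 0.2400; Tam 0.3159; Chaudhri 0.0282; Okafor 0.2507.
Proportional shares: Vance 142,650.06; Ferraro 207,186.66; Tam 272,729.496; Chaudhri 24,353.47; Okafor 216,480.32.
At nearest $1: Vance $142,650; Ferraro $207,187; Tam $272,729; Chaudhri $24,353; Okafor $216,480. Sum = $863,399.
Difference $863,400 − $863,399 = +$1 applied to largest allocation (Tam): Tam becomes $272,730.

Vance: $142,650; Ferraro: $207,187; Tam: $272,730; Chaudhri: $24,353; Okafor: $216,480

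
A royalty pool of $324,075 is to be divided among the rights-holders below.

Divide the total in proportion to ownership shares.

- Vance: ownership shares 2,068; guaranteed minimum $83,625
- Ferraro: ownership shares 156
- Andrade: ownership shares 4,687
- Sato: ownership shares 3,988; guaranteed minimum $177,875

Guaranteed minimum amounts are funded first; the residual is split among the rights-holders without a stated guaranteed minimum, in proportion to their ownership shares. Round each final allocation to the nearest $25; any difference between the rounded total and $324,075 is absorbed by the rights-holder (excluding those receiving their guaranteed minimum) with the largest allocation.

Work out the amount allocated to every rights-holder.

Vance: $83,625 | Ferraro: $2,025 | Andrade: $60,550 | Sato: $177,875

Minimums first: Vance $83,625; Sato $177,875. Balance $62,575.
Balance split over remaining ownership shares 4,843: Ferraro 2,015.63 → $2,025; Andrade 60,559.37 → $60,550.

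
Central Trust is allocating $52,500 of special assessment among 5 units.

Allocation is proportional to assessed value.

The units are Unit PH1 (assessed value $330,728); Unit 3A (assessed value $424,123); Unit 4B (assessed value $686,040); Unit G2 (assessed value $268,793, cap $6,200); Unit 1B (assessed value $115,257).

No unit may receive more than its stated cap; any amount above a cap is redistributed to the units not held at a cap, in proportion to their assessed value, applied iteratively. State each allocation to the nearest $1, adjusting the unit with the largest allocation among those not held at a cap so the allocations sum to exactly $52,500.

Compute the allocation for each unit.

Combined assessed value = 1,824,941.
Proportional shares (ignoring caps): Unit PH1 9,514.40; Unit 3A 12,201.19; Unit 4B 19,736.04; Unit G2 7,732.65; Unit 1B 3,315.72.
Held at cap: Unit G2 ($6,200); residual $46,300 reallocated over remaining assessed value 1,556,148.
Redistributed shares: Unit PH1 9,840.14 → $9,840; Unit 3A 12,618.91 → $12,619; Unit 4B 20,411.72 → $20,412; Unit 1B 3,429.24 → $3,429.

Unit PH1: $9,840 · Unit 3A: $12,619 · Unit 4B: $20,412 · Unit G2: $6,200 · Unit 1B: $3,429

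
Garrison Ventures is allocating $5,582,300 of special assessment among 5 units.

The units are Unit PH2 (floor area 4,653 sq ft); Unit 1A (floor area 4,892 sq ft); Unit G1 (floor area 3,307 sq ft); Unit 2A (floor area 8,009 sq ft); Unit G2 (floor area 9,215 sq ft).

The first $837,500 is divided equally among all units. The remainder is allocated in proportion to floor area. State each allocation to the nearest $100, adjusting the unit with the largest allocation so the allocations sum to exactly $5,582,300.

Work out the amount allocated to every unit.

First tranche $837,500 split equally: $167,500 each.
Remainder $4,744,800 by floor area (total 30,076): Unit PH2 734,058.86 → $734,100; Unit 1A 771,763.59 → $771,800; Unit G1 521,713.45 → $521,700; Unit 2A 1,263,502.57 → $1,263,500; Unit G2 1,453,761.54 → $1,453,800.
Rounding difference −$100 on remainder applied to Unit G2.
Totals: Unit PH2 $167,500 + $734,100 = $901,600; Unit 1A $167,500 + $771,800 = $939,300; Unit G1 $167,500 + $521,700 = $689,200; Unit 2A $167,500 + $1,263,500 = $1,431,000; Unit G2 $167,500 + $1,453,700 = $1,621,200.

Unit PH2: $901,600 | Unit 1A: $939,300 | Unit G1: $689,200 | Unit 2A: $1,431,000 | Unit G2: $1,621,200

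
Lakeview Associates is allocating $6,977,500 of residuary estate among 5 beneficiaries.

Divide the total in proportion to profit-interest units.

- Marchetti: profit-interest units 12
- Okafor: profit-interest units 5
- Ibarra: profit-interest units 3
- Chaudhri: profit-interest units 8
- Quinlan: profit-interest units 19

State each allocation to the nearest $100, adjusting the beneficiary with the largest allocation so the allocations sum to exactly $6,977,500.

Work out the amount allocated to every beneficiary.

Marchetti: $1,781,500 | Okafor: $742,300 | Ibarra: $445,400 | Chaudhri: $1,187,700 | Quinlan: $2,820,600

Total profit-interest units = 47.
Pro-rata amounts: Marchetti 12/47 × $6,977,500 = 1,781,489.36; Okafor 5/47 × $6,977,500 = 742,287.23; Ibarra 3/47 × $6,977,500 = 445,372.34; Chaudhri 8/47 × $6,977,500 = 1,187,659.57; Quinlan 19/47 × $6,977,500 = 2,820,691.49.
Rounded to nearest $100: Marchetti $1,781,500; Okafor $742,300; Ibarra $445,400; Chaudhri $1,187,700; Quinlan $2,820,700. Sum = $6,977,600.
Difference $6,977,500 − $6,977,600 = −$100 applied to largest allocation (Quinlan): Quinlan becomes $2,820,600.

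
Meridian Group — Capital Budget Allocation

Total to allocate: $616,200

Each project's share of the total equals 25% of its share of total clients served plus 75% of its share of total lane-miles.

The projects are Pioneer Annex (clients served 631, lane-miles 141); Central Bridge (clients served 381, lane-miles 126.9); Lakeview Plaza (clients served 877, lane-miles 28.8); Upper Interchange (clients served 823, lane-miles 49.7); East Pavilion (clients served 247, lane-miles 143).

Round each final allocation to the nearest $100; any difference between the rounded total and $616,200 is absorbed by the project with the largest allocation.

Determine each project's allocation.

Pioneer Annex: $165,900; Central Bridge: $139,700; Lakeview Plaza: $72,900; Upper Interchange: $89,800; East Pavilion: $147,900

Totals — clients served 2,959, lane-miles 489.4.
Composite weights (25% clients served + 75% lane-miles): Pioneer Annex 0.2694; Central Bridge 0.2267; Lakeview Plaza 0.1182; Upper Interchange 0.1457; East Pavilion 0.2400.
Raw shares: Pioneer Annex 165,999.87; Central Bridge 139,669.59; Lakeview Plaza 72,854.35; Upper Interchange 89,779.30; East Pavilion 147,896.89.
After rounding ($100): Pioneer Annex $166,000; Central Bridge $139,700; Lakeview Plaza $72,900; Upper Interchange $89,800; East Pavilion $147,900. Sum = $616,300.
Difference $616,200 − $616,300 = −$100 applied to largest allocation (Pioneer Annex): Pioneer Annex becomes $165,900.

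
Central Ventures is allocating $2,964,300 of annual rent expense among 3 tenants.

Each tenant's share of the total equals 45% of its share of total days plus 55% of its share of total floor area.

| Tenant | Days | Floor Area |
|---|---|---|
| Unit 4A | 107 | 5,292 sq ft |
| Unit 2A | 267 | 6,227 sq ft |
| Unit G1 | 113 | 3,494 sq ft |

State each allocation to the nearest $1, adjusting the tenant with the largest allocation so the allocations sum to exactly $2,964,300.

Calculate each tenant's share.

Days total 487; floor area total 15,013.
Combined weights (45% days + 55% floor area): Unit 4A 0.2927; Unit 2A 0.4748; Unit G1 0.2324.
Proportional shares: Unit 4A 867,776.93; Unit 2A 1,407,568.82; Unit G1 688,954.25.
After rounding ($1): Unit 4A $867,777; Unit 2A $1,407,569; Unit G1 $688,954. Sum = $2,964,300.
No rounding difference to absorb.

Unit 4A: $867,777; Unit 2A: $1,407,569; Unit G1: $688,954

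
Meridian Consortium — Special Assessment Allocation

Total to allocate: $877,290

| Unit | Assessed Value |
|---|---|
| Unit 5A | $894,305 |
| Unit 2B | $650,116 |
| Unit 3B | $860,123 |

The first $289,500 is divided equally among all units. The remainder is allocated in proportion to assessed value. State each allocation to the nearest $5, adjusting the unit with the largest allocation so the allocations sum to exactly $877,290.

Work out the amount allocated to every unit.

Equal tier: $289,500 ÷ 3 = $96,500 apiece.
Remainder $587,790 by assessed value (total 2,404,544): Unit 5A 218,612.57 → $218,615; Unit 2B 158,920.65 → $158,920; Unit 3B 210,256.79 → $210,255.
Totals: Unit 5A $96,500 + $218,615 = $315,115; Unit 2B $96,500 + $158,920 = $255,420; Unit 3B $96,500 + $210,255 = $306,755.

Unit 5A: $315,115 | Unit 2B: $255,420 | Unit 3B: $306,755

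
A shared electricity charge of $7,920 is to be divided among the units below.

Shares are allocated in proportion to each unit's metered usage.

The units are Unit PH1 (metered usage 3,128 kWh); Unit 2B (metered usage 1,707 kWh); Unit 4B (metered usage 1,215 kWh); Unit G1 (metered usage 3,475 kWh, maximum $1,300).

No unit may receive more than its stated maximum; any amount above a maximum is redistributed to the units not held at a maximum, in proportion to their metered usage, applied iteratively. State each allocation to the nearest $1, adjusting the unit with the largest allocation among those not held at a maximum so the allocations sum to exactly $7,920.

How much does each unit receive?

Sum of metered usage: 9,525.
Proportional shares (ignoring caps): Unit PH1 2,600.92; Unit 2B 1,419.36; Unit 4B 1,010.27; Unit G1 2,889.45.
Held at cap: Unit G1 ($1,300); residual $6,620 reallocated over remaining metered usage 6,050.
Shares after redistribution: Unit PH1 3,422.70 → $3,423; Unit 2B 1,867.82 → $1,868; Unit 4B 1,329.47 → $1,329.

Unit PH1: $3,423; Unit 2B: $1,868; Unit 4B: $1,329; Unit G1: $1,300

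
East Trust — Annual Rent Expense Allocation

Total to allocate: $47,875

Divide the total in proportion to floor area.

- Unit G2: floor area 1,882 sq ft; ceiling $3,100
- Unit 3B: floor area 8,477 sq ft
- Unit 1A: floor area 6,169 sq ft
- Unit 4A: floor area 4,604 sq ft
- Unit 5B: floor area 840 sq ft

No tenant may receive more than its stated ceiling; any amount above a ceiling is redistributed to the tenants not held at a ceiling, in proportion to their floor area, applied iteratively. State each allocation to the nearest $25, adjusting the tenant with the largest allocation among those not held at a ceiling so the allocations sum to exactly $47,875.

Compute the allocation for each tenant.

Total floor area = 21,972.
Pro-rata shares before constraints: Unit G2 4,100.71; Unit 3B 18,470.62; Unit 1A 13,441.69; Unit 4A 10,031.70; Unit 5B 1,830.28.
Held at cap: Unit G2 ($3,100); residual $44,775 reallocated over remaining floor area 20,090.
Remaining shares: Unit 3B 18,892.87 → $18,900; Unit 1A 13,748.98 → $13,750; Unit 4A 10,261.03 → $10,250; Unit 5B 1,872.13 → $1,875.

Unit G2: $3,100 | Unit 3B: $18,900 | Unit 1A: $13,750 | Unit 4A: $10,250 | Unit 5B: $1,875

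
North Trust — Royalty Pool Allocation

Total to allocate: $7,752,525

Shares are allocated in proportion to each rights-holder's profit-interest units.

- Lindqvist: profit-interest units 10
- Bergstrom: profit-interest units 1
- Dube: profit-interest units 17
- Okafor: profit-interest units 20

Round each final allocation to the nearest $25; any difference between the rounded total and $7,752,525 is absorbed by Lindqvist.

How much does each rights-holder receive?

Lindqvist: $1,615,125; Bergstrom: $161,500; Dube: $2,745,675; Okafor: $3,230,225

Combined profit-interest units = 48.
Proportional shares: Lindqvist 10/48 × $7,752,525 = 1,615,109.38; Bergstrom 1/48 × $7,752,525 = 161,510.94; Dube 17/48 × $7,752,525 = 2,745,685.94; Okafor 20/48 × $7,752,525 = 3,230,218.75.
After rounding ($25): Lindqvist $1,615,100; Bergstrom $161,500; Dube $2,745,675; Okafor $3,230,225. Sum = $7,752,500.
Difference $7,752,525 − $7,752,500 = +$25 applied to Lindqvist: Lindqvist becomes $1,615,125.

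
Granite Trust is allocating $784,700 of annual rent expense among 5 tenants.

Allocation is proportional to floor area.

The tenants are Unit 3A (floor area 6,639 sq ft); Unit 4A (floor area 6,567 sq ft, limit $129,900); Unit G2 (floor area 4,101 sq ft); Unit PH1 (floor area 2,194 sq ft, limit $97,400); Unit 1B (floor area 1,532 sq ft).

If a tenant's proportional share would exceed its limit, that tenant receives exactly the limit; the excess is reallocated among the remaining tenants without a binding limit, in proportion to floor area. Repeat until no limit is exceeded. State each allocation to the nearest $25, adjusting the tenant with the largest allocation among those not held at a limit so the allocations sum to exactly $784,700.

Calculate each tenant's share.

Total floor area = 21,033.
Unconstrained shares: Unit 3A 247,688.08; Unit 4A 245,001.90; Unit G2 153,000.27; Unit PH1 81,853.84; Unit 1B 57,155.92.
Cap binds for Unit 4A ($129,900); remaining pool $654,800 reallocated over remaining floor area 14,466.
Cap binds for Unit PH1 ($97,400); remaining pool $557,400 reallocated over remaining floor area 12,272.
Remaining shares: Unit 3A 301,546.50 → $301,550; Unit G2 186,269.34 → $186,275; Unit 1B 69,584.16 → $69,575.

Unit 3A: $301,550; Unit 4A: $129,900; Unit G2: $186,275; Unit PH1: $97,400; Unit 1B: $69,575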